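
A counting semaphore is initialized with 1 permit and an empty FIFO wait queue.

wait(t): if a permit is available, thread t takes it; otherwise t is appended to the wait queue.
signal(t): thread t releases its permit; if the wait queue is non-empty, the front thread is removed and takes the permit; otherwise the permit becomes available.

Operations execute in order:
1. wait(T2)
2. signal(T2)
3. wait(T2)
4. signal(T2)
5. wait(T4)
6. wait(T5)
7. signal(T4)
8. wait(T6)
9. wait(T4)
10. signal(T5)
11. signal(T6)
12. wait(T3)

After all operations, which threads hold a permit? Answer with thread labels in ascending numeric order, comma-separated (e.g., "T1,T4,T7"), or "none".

Step 1: wait(T2) -> count=0 queue=[] holders={T2}
Step 2: signal(T2) -> count=1 queue=[] holders={none}
Step 3: wait(T2) -> count=0 queue=[] holders={T2}
Step 4: signal(T2) -> count=1 queue=[] holders={none}
Step 5: wait(T4) -> count=0 queue=[] holders={T4}
Step 6: wait(T5) -> count=0 queue=[T5] holders={T4}
Step 7: signal(T4) -> count=0 queue=[] holders={T5}
Step 8: wait(T6) -> count=0 queue=[T6] holders={T5}
Step 9: wait(T4) -> count=0 queue=[T6,T4] holders={T5}
Step 10: signal(T5) -> count=0 queue=[T4] holders={T6}
Step 11: signal(T6) -> count=0 queue=[] holders={T4}
Step 12: wait(T3) -> count=0 queue=[T3] holders={T4}
Final holders: T4

Answer: T4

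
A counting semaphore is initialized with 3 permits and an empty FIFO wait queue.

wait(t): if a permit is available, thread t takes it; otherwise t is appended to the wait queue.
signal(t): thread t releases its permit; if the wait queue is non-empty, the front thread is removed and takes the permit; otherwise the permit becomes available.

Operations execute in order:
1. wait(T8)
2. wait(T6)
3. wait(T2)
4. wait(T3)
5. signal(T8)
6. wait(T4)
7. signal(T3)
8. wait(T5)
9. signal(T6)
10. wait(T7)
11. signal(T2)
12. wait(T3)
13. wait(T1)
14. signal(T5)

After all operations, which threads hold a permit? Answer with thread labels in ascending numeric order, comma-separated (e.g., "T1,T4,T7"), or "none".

Step 1: wait(T8) -> count=2 queue=[] holders={T8}
Step 2: wait(T6) -> count=1 queue=[] holders={T6,T8}
Step 3: wait(T2) -> count=0 queue=[] holders={T2,T6,T8}
Step 4: wait(T3) -> count=0 queue=[T3] holders={T2,T6,T8}
Step 5: signal(T8) -> count=0 queue=[] holders={T2,T3,T6}
Step 6: wait(T4) -> count=0 queue=[T4] holders={T2,T3,T6}
Step 7: signal(T3) -> count=0 queue=[] holders={T2,T4,T6}
Step 8: wait(T5) -> count=0 queue=[T5] holders={T2,T4,T6}
Step 9: signal(T6) -> count=0 queue=[] holders={T2,T4,T5}
Step 10: wait(T7) -> count=0 queue=[T7] holders={T2,T4,T5}
Step 11: signal(T2) -> count=0 queue=[] holders={T4,T5,T7}
Step 12: wait(T3) -> count=0 queue=[T3] holders={T4,T5,T7}
Step 13: wait(T1) -> count=0 queue=[T3,T1] holders={T4,T5,T7}
Step 14: signal(T5) -> count=0 queue=[T1] holders={T3,T4,T7}
Final holders: T3,T4,T7

Answer: T3,T4,T7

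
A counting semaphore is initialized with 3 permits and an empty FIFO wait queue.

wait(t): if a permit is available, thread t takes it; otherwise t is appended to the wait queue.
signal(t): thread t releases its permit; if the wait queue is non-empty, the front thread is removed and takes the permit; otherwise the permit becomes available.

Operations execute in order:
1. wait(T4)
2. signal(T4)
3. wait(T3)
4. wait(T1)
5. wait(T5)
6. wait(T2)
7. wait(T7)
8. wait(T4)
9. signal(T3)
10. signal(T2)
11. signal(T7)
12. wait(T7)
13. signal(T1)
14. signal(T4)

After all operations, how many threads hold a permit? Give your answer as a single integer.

Step 1: wait(T4) -> count=2 queue=[] holders={T4}
Step 2: signal(T4) -> count=3 queue=[] holders={none}
Step 3: wait(T3) -> count=2 queue=[] holders={T3}
Step 4: wait(T1) -> count=1 queue=[] holders={T1,T3}
Step 5: wait(T5) -> count=0 queue=[] holders={T1,T3,T5}
Step 6: wait(T2) -> count=0 queue=[T2] holders={T1,T3,T5}
Step 7: wait(T7) -> count=0 queue=[T2,T7] holders={T1,T3,T5}
Step 8: wait(T4) -> count=0 queue=[T2,T7,T4] holders={T1,T3,T5}
Step 9: signal(T3) -> count=0 queue=[T7,T4] holders={T1,T2,T5}
Step 10: signal(T2) -> count=0 queue=[T4] holders={T1,T5,T7}
Step 11: signal(T7) -> count=0 queue=[] holders={T1,T4,T5}
Step 12: wait(T7) -> count=0 queue=[T7] holders={T1,T4,T5}
Step 13: signal(T1) -> count=0 queue=[] holders={T4,T5,T7}
Step 14: signal(T4) -> count=1 queue=[] holders={T5,T7}
Final holders: {T5,T7} -> 2 thread(s)

Answer: 2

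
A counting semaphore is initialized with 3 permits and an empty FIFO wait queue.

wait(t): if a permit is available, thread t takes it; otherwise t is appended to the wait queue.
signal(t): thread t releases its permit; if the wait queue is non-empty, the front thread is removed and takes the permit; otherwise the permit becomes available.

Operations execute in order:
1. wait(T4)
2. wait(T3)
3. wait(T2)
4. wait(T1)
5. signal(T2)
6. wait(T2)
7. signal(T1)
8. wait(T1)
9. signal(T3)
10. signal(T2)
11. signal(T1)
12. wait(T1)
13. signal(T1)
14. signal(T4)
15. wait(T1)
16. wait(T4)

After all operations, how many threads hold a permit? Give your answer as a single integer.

Step 1: wait(T4) -> count=2 queue=[] holders={T4}
Step 2: wait(T3) -> count=1 queue=[] holders={T3,T4}
Step 3: wait(T2) -> count=0 queue=[] holders={T2,T3,T4}
Step 4: wait(T1) -> count=0 queue=[T1] holders={T2,T3,T4}
Step 5: signal(T2) -> count=0 queue=[] holders={T1,T3,T4}
Step 6: wait(T2) -> count=0 queue=[T2] holders={T1,T3,T4}
Step 7: signal(T1) -> count=0 queue=[] holders={T2,T3,T4}
Step 8: wait(T1) -> count=0 queue=[T1] holders={T2,T3,T4}
Step 9: signal(T3) -> count=0 queue=[] holders={T1,T2,T4}
Step 10: signal(T2) -> count=1 queue=[] holders={T1,T4}
Step 11: signal(T1) -> count=2 queue=[] holders={T4}
Step 12: wait(T1) -> count=1 queue=[] holders={T1,T4}
Step 13: signal(T1) -> count=2 queue=[] holders={T4}
Step 14: signal(T4) -> count=3 queue=[] holders={none}
Step 15: wait(T1) -> count=2 queue=[] holders={T1}
Step 16: wait(T4) -> count=1 queue=[] holders={T1,T4}
Final holders: {T1,T4} -> 2 thread(s)

Answer: 2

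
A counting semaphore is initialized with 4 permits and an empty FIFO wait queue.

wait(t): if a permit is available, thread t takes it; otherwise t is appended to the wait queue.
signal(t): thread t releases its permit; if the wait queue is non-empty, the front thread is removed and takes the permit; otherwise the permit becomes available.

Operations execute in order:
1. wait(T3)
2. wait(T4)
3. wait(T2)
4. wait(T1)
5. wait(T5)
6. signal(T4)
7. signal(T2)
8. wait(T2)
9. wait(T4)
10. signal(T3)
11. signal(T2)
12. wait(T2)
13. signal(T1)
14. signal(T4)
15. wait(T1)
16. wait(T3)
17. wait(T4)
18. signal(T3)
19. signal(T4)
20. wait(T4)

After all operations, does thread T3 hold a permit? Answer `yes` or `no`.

Step 1: wait(T3) -> count=3 queue=[] holders={T3}
Step 2: wait(T4) -> count=2 queue=[] holders={T3,T4}
Step 3: wait(T2) -> count=1 queue=[] holders={T2,T3,T4}
Step 4: wait(T1) -> count=0 queue=[] holders={T1,T2,T3,T4}
Step 5: wait(T5) -> count=0 queue=[T5] holders={T1,T2,T3,T4}
Step 6: signal(T4) -> count=0 queue=[] holders={T1,T2,T3,T5}
Step 7: signal(T2) -> count=1 queue=[] holders={T1,T3,T5}
Step 8: wait(T2) -> count=0 queue=[] holders={T1,T2,T3,T5}
Step 9: wait(T4) -> count=0 queue=[T4] holders={T1,T2,T3,T5}
Step 10: signal(T3) -> count=0 queue=[] holders={T1,T2,T4,T5}
Step 11: signal(T2) -> count=1 queue=[] holders={T1,T4,T5}
Step 12: wait(T2) -> count=0 queue=[] holders={T1,T2,T4,T5}
Step 13: signal(T1) -> count=1 queue=[] holders={T2,T4,T5}
Step 14: signal(T4) -> count=2 queue=[] holders={T2,T5}
Step 15: wait(T1) -> count=1 queue=[] holders={T1,T2,T5}
Step 16: wait(T3) -> count=0 queue=[] holders={T1,T2,T3,T5}
Step 17: wait(T4) -> count=0 queue=[T4] holders={T1,T2,T3,T5}
Step 18: signal(T3) -> count=0 queue=[] holders={T1,T2,T4,T5}
Step 19: signal(T4) -> count=1 queue=[] holders={T1,T2,T5}
Step 20: wait(T4) -> count=0 queue=[] holders={T1,T2,T4,T5}
Final holders: {T1,T2,T4,T5} -> T3 not in holders

Answer: no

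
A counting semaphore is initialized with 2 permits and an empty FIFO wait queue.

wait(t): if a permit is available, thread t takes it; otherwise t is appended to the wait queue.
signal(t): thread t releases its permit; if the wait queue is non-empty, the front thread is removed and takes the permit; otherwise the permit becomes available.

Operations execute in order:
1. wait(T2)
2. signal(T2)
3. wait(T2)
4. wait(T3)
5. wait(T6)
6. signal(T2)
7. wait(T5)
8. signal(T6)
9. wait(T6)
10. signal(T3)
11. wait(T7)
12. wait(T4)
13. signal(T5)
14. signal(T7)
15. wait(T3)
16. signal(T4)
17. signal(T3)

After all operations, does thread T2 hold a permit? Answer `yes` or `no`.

Step 1: wait(T2) -> count=1 queue=[] holders={T2}
Step 2: signal(T2) -> count=2 queue=[] holders={none}
Step 3: wait(T2) -> count=1 queue=[] holders={T2}
Step 4: wait(T3) -> count=0 queue=[] holders={T2,T3}
Step 5: wait(T6) -> count=0 queue=[T6] holders={T2,T3}
Step 6: signal(T2) -> count=0 queue=[] holders={T3,T6}
Step 7: wait(T5) -> count=0 queue=[T5] holders={T3,T6}
Step 8: signal(T6) -> count=0 queue=[] holders={T3,T5}
Step 9: wait(T6) -> count=0 queue=[T6] holders={T3,T5}
Step 10: signal(T3) -> count=0 queue=[] holders={T5,T6}
Step 11: wait(T7) -> count=0 queue=[T7] holders={T5,T6}
Step 12: wait(T4) -> count=0 queue=[T7,T4] holders={T5,T6}
Step 13: signal(T5) -> count=0 queue=[T4] holders={T6,T7}
Step 14: signal(T7) -> count=0 queue=[] holders={T4,T6}
Step 15: wait(T3) -> count=0 queue=[T3] holders={T4,T6}
Step 16: signal(T4) -> count=0 queue=[] holders={T3,T6}
Step 17: signal(T3) -> count=1 queue=[] holders={T6}
Final holders: {T6} -> T2 not in holders

Answer: no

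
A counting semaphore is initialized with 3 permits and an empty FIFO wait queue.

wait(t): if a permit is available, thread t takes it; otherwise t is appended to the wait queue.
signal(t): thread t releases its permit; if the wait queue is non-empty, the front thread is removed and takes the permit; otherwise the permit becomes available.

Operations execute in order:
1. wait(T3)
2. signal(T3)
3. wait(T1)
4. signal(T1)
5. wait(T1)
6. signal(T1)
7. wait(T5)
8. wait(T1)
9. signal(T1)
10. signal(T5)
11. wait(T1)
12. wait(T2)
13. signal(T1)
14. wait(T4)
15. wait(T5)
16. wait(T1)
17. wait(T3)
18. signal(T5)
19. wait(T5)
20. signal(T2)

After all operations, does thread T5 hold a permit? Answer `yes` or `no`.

Step 1: wait(T3) -> count=2 queue=[] holders={T3}
Step 2: signal(T3) -> count=3 queue=[] holders={none}
Step 3: wait(T1) -> count=2 queue=[] holders={T1}
Step 4: signal(T1) -> count=3 queue=[] holders={none}
Step 5: wait(T1) -> count=2 queue=[] holders={T1}
Step 6: signal(T1) -> count=3 queue=[] holders={none}
Step 7: wait(T5) -> count=2 queue=[] holders={T5}
Step 8: wait(T1) -> count=1 queue=[] holders={T1,T5}
Step 9: signal(T1) -> count=2 queue=[] holders={T5}
Step 10: signal(T5) -> count=3 queue=[] holders={none}
Step 11: wait(T1) -> count=2 queue=[] holders={T1}
Step 12: wait(T2) -> count=1 queue=[] holders={T1,T2}
Step 13: signal(T1) -> count=2 queue=[] holders={T2}
Step 14: wait(T4) -> count=1 queue=[] holders={T2,T4}
Step 15: wait(T5) -> count=0 queue=[] holders={T2,T4,T5}
Step 16: wait(T1) -> count=0 queue=[T1] holders={T2,T4,T5}
Step 17: wait(T3) -> count=0 queue=[T1,T3] holders={T2,T4,T5}
Step 18: signal(T5) -> count=0 queue=[T3] holders={T1,T2,T4}
Step 19: wait(T5) -> count=0 queue=[T3,T5] holders={T1,T2,T4}
Step 20: signal(T2) -> count=0 queue=[T5] holders={T1,T3,T4}
Final holders: {T1,T3,T4} -> T5 not in holders

Answer: no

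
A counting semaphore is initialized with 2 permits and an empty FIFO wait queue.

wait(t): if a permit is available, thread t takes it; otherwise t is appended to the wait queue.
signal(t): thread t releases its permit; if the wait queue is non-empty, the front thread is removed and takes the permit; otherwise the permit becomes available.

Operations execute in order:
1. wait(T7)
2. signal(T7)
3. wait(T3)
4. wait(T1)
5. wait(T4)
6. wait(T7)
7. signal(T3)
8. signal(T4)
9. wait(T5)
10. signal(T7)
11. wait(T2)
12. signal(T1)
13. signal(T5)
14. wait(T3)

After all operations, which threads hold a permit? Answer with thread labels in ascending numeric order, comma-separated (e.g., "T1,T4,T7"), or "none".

Answer: T2,T3

Derivation:
Step 1: wait(T7) -> count=1 queue=[] holders={T7}
Step 2: signal(T7) -> count=2 queue=[] holders={none}
Step 3: wait(T3) -> count=1 queue=[] holders={T3}
Step 4: wait(T1) -> count=0 queue=[] holders={T1,T3}
Step 5: wait(T4) -> count=0 queue=[T4] holders={T1,T3}
Step 6: wait(T7) -> count=0 queue=[T4,T7] holders={T1,T3}
Step 7: signal(T3) -> count=0 queue=[T7] holders={T1,T4}
Step 8: signal(T4) -> count=0 queue=[] holders={T1,T7}
Step 9: wait(T5) -> count=0 queue=[T5] holders={T1,T7}
Step 10: signal(T7) -> count=0 queue=[] holders={T1,T5}
Step 11: wait(T2) -> count=0 queue=[T2] holders={T1,T5}
Step 12: signal(T1) -> count=0 queue=[] holders={T2,T5}
Step 13: signal(T5) -> count=1 queue=[] holders={T2}
Step 14: wait(T3) -> count=0 queue=[] holders={T2,T3}
Final holders: T2,T3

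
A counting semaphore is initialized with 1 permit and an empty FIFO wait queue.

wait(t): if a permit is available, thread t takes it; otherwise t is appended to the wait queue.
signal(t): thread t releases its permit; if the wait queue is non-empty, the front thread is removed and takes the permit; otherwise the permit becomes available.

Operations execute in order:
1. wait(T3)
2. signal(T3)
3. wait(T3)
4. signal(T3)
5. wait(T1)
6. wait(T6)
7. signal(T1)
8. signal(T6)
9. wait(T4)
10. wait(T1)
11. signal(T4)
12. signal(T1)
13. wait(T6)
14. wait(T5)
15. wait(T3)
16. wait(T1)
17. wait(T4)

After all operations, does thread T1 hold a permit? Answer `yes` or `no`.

Answer: no

Derivation:
Step 1: wait(T3) -> count=0 queue=[] holders={T3}
Step 2: signal(T3) -> count=1 queue=[] holders={none}
Step 3: wait(T3) -> count=0 queue=[] holders={T3}
Step 4: signal(T3) -> count=1 queue=[] holders={none}
Step 5: wait(T1) -> count=0 queue=[] holders={T1}
Step 6: wait(T6) -> count=0 queue=[T6] holders={T1}
Step 7: signal(T1) -> count=0 queue=[] holders={T6}
Step 8: signal(T6) -> count=1 queue=[] holders={none}
Step 9: wait(T4) -> count=0 queue=[] holders={T4}
Step 10: wait(T1) -> count=0 queue=[T1] holders={T4}
Step 11: signal(T4) -> count=0 queue=[] holders={T1}
Step 12: signal(T1) -> count=1 queue=[] holders={none}
Step 13: wait(T6) -> count=0 queue=[] holders={T6}
Step 14: wait(T5) -> count=0 queue=[T5] holders={T6}
Step 15: wait(T3) -> count=0 queue=[T5,T3] holders={T6}
Step 16: wait(T1) -> count=0 queue=[T5,T3,T1] holders={T6}
Step 17: wait(T4) -> count=0 queue=[T5,T3,T1,T4] holders={T6}
Final holders: {T6} -> T1 not in holders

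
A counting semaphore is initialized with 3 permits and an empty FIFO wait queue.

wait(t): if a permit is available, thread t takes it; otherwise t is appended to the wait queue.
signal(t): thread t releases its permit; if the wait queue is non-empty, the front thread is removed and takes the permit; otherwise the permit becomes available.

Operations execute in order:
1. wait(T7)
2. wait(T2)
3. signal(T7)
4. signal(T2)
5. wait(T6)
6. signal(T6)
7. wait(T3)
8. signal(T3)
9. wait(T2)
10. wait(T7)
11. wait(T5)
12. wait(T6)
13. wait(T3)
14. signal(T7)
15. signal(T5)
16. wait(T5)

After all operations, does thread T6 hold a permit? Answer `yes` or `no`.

Answer: yes

Derivation:
Step 1: wait(T7) -> count=2 queue=[] holders={T7}
Step 2: wait(T2) -> count=1 queue=[] holders={T2,T7}
Step 3: signal(T7) -> count=2 queue=[] holders={T2}
Step 4: signal(T2) -> count=3 queue=[] holders={none}
Step 5: wait(T6) -> count=2 queue=[] holders={T6}
Step 6: signal(T6) -> count=3 queue=[] holders={none}
Step 7: wait(T3) -> count=2 queue=[] holders={T3}
Step 8: signal(T3) -> count=3 queue=[] holders={none}
Step 9: wait(T2) -> count=2 queue=[] holders={T2}
Step 10: wait(T7) -> count=1 queue=[] holders={T2,T7}
Step 11: wait(T5) -> count=0 queue=[] holders={T2,T5,T7}
Step 12: wait(T6) -> count=0 queue=[T6] holders={T2,T5,T7}
Step 13: wait(T3) -> count=0 queue=[T6,T3] holders={T2,T5,T7}
Step 14: signal(T7) -> count=0 queue=[T3] holders={T2,T5,T6}
Step 15: signal(T5) -> count=0 queue=[] holders={T2,T3,T6}
Step 16: wait(T5) -> count=0 queue=[T5] holders={T2,T3,T6}
Final holders: {T2,T3,T6} -> T6 in holders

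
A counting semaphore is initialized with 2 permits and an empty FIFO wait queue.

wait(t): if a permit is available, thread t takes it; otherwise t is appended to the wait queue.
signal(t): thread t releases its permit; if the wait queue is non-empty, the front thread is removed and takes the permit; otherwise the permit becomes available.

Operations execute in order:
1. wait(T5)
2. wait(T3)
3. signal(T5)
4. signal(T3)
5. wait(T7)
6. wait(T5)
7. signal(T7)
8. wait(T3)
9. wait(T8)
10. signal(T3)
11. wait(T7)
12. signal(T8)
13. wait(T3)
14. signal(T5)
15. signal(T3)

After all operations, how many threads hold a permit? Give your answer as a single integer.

Step 1: wait(T5) -> count=1 queue=[] holders={T5}
Step 2: wait(T3) -> count=0 queue=[] holders={T3,T5}
Step 3: signal(T5) -> count=1 queue=[] holders={T3}
Step 4: signal(T3) -> count=2 queue=[] holders={none}
Step 5: wait(T7) -> count=1 queue=[] holders={T7}
Step 6: wait(T5) -> count=0 queue=[] holders={T5,T7}
Step 7: signal(T7) -> count=1 queue=[] holders={T5}
Step 8: wait(T3) -> count=0 queue=[] holders={T3,T5}
Step 9: wait(T8) -> count=0 queue=[T8] holders={T3,T5}
Step 10: signal(T3) -> count=0 queue=[] holders={T5,T8}
Step 11: wait(T7) -> count=0 queue=[T7] holders={T5,T8}
Step 12: signal(T8) -> count=0 queue=[] holders={T5,T7}
Step 13: wait(T3) -> count=0 queue=[T3] holders={T5,T7}
Step 14: signal(T5) -> count=0 queue=[] holders={T3,T7}
Step 15: signal(T3) -> count=1 queue=[] holders={T7}
Final holders: {T7} -> 1 thread(s)

Answer: 1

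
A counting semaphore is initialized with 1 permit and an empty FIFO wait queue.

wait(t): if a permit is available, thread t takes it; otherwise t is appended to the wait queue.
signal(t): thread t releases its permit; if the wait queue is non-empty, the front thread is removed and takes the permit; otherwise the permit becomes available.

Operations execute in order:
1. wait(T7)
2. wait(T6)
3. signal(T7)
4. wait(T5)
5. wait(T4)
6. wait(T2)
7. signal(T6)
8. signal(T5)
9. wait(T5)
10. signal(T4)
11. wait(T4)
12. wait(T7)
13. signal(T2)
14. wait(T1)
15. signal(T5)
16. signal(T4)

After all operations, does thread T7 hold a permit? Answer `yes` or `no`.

Step 1: wait(T7) -> count=0 queue=[] holders={T7}
Step 2: wait(T6) -> count=0 queue=[T6] holders={T7}
Step 3: signal(T7) -> count=0 queue=[] holders={T6}
Step 4: wait(T5) -> count=0 queue=[T5] holders={T6}
Step 5: wait(T4) -> count=0 queue=[T5,T4] holders={T6}
Step 6: wait(T2) -> count=0 queue=[T5,T4,T2] holders={T6}
Step 7: signal(T6) -> count=0 queue=[T4,T2] holders={T5}
Step 8: signal(T5) -> count=0 queue=[T2] holders={T4}
Step 9: wait(T5) -> count=0 queue=[T2,T5] holders={T4}
Step 10: signal(T4) -> count=0 queue=[T5] holders={T2}
Step 11: wait(T4) -> count=0 queue=[T5,T4] holders={T2}
Step 12: wait(T7) -> count=0 queue=[T5,T4,T7] holders={T2}
Step 13: signal(T2) -> count=0 queue=[T4,T7] holders={T5}
Step 14: wait(T1) -> count=0 queue=[T4,T7,T1] holders={T5}
Step 15: signal(T5) -> count=0 queue=[T7,T1] holders={T4}
Step 16: signal(T4) -> count=0 queue=[T1] holders={T7}
Final holders: {T7} -> T7 in holders

Answer: yes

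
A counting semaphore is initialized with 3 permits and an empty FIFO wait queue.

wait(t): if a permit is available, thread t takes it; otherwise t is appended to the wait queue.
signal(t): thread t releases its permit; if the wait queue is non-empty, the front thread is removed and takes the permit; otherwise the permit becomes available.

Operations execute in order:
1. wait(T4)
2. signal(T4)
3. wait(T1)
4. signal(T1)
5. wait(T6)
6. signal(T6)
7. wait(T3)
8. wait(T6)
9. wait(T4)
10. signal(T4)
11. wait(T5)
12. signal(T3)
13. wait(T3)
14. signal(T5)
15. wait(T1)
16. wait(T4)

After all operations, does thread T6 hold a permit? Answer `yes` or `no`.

Step 1: wait(T4) -> count=2 queue=[] holders={T4}
Step 2: signal(T4) -> count=3 queue=[] holders={none}
Step 3: wait(T1) -> count=2 queue=[] holders={T1}
Step 4: signal(T1) -> count=3 queue=[] holders={none}
Step 5: wait(T6) -> count=2 queue=[] holders={T6}
Step 6: signal(T6) -> count=3 queue=[] holders={none}
Step 7: wait(T3) -> count=2 queue=[] holders={T3}
Step 8: wait(T6) -> count=1 queue=[] holders={T3,T6}
Step 9: wait(T4) -> count=0 queue=[] holders={T3,T4,T6}
Step 10: signal(T4) -> count=1 queue=[] holders={T3,T6}
Step 11: wait(T5) -> count=0 queue=[] holders={T3,T5,T6}
Step 12: signal(T3) -> count=1 queue=[] holders={T5,T6}
Step 13: wait(T3) -> count=0 queue=[] holders={T3,T5,T6}
Step 14: signal(T5) -> count=1 queue=[] holders={T3,T6}
Step 15: wait(T1) -> count=0 queue=[] holders={T1,T3,T6}
Step 16: wait(T4) -> count=0 queue=[T4] holders={T1,T3,T6}
Final holders: {T1,T3,T6} -> T6 in holders

Answer: yes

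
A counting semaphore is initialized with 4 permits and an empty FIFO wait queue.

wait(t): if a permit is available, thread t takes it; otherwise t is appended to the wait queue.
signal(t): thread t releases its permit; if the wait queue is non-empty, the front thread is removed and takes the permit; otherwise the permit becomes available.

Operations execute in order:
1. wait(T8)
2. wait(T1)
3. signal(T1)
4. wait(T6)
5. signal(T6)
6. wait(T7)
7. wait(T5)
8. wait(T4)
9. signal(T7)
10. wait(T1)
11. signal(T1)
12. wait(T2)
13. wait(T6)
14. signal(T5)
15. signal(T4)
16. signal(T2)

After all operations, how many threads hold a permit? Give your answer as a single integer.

Answer: 2

Derivation:
Step 1: wait(T8) -> count=3 queue=[] holders={T8}
Step 2: wait(T1) -> count=2 queue=[] holders={T1,T8}
Step 3: signal(T1) -> count=3 queue=[] holders={T8}
Step 4: wait(T6) -> count=2 queue=[] holders={T6,T8}
Step 5: signal(T6) -> count=3 queue=[] holders={T8}
Step 6: wait(T7) -> count=2 queue=[] holders={T7,T8}
Step 7: wait(T5) -> count=1 queue=[] holders={T5,T7,T8}
Step 8: wait(T4) -> count=0 queue=[] holders={T4,T5,T7,T8}
Step 9: signal(T7) -> count=1 queue=[] holders={T4,T5,T8}
Step 10: wait(T1) -> count=0 queue=[] holders={T1,T4,T5,T8}
Step 11: signal(T1) -> count=1 queue=[] holders={T4,T5,T8}
Step 12: wait(T2) -> count=0 queue=[] holders={T2,T4,T5,T8}
Step 13: wait(T6) -> count=0 queue=[T6] holders={T2,T4,T5,T8}
Step 14: signal(T5) -> count=0 queue=[] holders={T2,T4,T6,T8}
Step 15: signal(T4) -> count=1 queue=[] holders={T2,T6,T8}
Step 16: signal(T2) -> count=2 queue=[] holders={T6,T8}
Final holders: {T6,T8} -> 2 thread(s)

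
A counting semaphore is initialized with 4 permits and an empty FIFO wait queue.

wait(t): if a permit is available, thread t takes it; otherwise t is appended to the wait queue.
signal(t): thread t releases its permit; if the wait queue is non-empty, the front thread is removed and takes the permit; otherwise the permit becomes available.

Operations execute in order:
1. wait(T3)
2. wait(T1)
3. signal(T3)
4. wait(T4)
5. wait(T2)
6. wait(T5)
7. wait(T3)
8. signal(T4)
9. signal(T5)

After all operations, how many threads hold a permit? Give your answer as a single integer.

Step 1: wait(T3) -> count=3 queue=[] holders={T3}
Step 2: wait(T1) -> count=2 queue=[] holders={T1,T3}
Step 3: signal(T3) -> count=3 queue=[] holders={T1}
Step 4: wait(T4) -> count=2 queue=[] holders={T1,T4}
Step 5: wait(T2) -> count=1 queue=[] holders={T1,T2,T4}
Step 6: wait(T5) -> count=0 queue=[] holders={T1,T2,T4,T5}
Step 7: wait(T3) -> count=0 queue=[T3] holders={T1,T2,T4,T5}
Step 8: signal(T4) -> count=0 queue=[] holders={T1,T2,T3,T5}
Step 9: signal(T5) -> count=1 queue=[] holders={T1,T2,T3}
Final holders: {T1,T2,T3} -> 3 thread(s)

Answer: 3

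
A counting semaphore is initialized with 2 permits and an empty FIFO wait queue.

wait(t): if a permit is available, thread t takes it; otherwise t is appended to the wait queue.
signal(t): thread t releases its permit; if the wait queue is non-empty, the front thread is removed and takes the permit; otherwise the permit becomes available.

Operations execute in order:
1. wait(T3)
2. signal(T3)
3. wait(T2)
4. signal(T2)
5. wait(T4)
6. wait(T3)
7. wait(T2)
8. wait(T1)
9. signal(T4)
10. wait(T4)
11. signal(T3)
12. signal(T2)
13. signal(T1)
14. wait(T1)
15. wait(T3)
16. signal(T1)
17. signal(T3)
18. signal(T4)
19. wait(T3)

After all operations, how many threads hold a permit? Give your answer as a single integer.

Answer: 1

Derivation:
Step 1: wait(T3) -> count=1 queue=[] holders={T3}
Step 2: signal(T3) -> count=2 queue=[] holders={none}
Step 3: wait(T2) -> count=1 queue=[] holders={T2}
Step 4: signal(T2) -> count=2 queue=[] holders={none}
Step 5: wait(T4) -> count=1 queue=[] holders={T4}
Step 6: wait(T3) -> count=0 queue=[] holders={T3,T4}
Step 7: wait(T2) -> count=0 queue=[T2] holders={T3,T4}
Step 8: wait(T1) -> count=0 queue=[T2,T1] holders={T3,T4}
Step 9: signal(T4) -> count=0 queue=[T1] holders={T2,T3}
Step 10: wait(T4) -> count=0 queue=[T1,T4] holders={T2,T3}
Step 11: signal(T3) -> count=0 queue=[T4] holders={T1,T2}
Step 12: signal(T2) -> count=0 queue=[] holders={T1,T4}
Step 13: signal(T1) -> count=1 queue=[] holders={T4}
Step 14: wait(T1) -> count=0 queue=[] holders={T1,T4}
Step 15: wait(T3) -> count=0 queue=[T3] holders={T1,T4}
Step 16: signal(T1) -> count=0 queue=[] holders={T3,T4}
Step 17: signal(T3) -> count=1 queue=[] holders={T4}
Step 18: signal(T4) -> count=2 queue=[] holders={none}
Step 19: wait(T3) -> count=1 queue=[] holders={T3}
Final holders: {T3} -> 1 thread(s)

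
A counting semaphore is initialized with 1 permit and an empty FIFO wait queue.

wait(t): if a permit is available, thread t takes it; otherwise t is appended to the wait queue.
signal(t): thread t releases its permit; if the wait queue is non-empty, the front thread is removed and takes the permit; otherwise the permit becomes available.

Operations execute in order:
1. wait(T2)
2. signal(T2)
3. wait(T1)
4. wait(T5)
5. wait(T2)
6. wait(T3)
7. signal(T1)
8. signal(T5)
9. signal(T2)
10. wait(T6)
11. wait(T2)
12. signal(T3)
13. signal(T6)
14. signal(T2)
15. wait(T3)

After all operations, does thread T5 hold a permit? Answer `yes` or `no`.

Answer: no

Derivation:
Step 1: wait(T2) -> count=0 queue=[] holders={T2}
Step 2: signal(T2) -> count=1 queue=[] holders={none}
Step 3: wait(T1) -> count=0 queue=[] holders={T1}
Step 4: wait(T5) -> count=0 queue=[T5] holders={T1}
Step 5: wait(T2) -> count=0 queue=[T5,T2] holders={T1}
Step 6: wait(T3) -> count=0 queue=[T5,T2,T3] holders={T1}
Step 7: signal(T1) -> count=0 queue=[T2,T3] holders={T5}
Step 8: signal(T5) -> count=0 queue=[T3] holders={T2}
Step 9: signal(T2) -> count=0 queue=[] holders={T3}
Step 10: wait(T6) -> count=0 queue=[T6] holders={T3}
Step 11: wait(T2) -> count=0 queue=[T6,T2] holders={T3}
Step 12: signal(T3) -> count=0 queue=[T2] holders={T6}
Step 13: signal(T6) -> count=0 queue=[] holders={T2}
Step 14: signal(T2) -> count=1 queue=[] holders={none}
Step 15: wait(T3) -> count=0 queue=[] holders={T3}
Final holders: {T3} -> T5 not in holders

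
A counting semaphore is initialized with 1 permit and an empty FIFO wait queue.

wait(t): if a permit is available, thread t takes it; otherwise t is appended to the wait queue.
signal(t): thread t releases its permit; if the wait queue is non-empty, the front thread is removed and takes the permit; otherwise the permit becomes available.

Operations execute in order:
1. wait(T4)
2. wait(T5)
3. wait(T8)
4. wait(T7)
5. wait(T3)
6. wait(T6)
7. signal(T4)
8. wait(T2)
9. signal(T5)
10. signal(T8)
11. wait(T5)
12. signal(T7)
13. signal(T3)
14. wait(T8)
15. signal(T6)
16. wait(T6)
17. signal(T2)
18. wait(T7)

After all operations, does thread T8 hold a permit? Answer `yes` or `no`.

Step 1: wait(T4) -> count=0 queue=[] holders={T4}
Step 2: wait(T5) -> count=0 queue=[T5] holders={T4}
Step 3: wait(T8) -> count=0 queue=[T5,T8] holders={T4}
Step 4: wait(T7) -> count=0 queue=[T5,T8,T7] holders={T4}
Step 5: wait(T3) -> count=0 queue=[T5,T8,T7,T3] holders={T4}
Step 6: wait(T6) -> count=0 queue=[T5,T8,T7,T3,T6] holders={T4}
Step 7: signal(T4) -> count=0 queue=[T8,T7,T3,T6] holders={T5}
Step 8: wait(T2) -> count=0 queue=[T8,T7,T3,T6,T2] holders={T5}
Step 9: signal(T5) -> count=0 queue=[T7,T3,T6,T2] holders={T8}
Step 10: signal(T8) -> count=0 queue=[T3,T6,T2] holders={T7}
Step 11: wait(T5) -> count=0 queue=[T3,T6,T2,T5] holders={T7}
Step 12: signal(T7) -> count=0 queue=[T6,T2,T5] holders={T3}
Step 13: signal(T3) -> count=0 queue=[T2,T5] holders={T6}
Step 14: wait(T8) -> count=0 queue=[T2,T5,T8] holders={T6}
Step 15: signal(T6) -> count=0 queue=[T5,T8] holders={T2}
Step 16: wait(T6) -> count=0 queue=[T5,T8,T6] holders={T2}
Step 17: signal(T2) -> count=0 queue=[T8,T6] holders={T5}
Step 18: wait(T7) -> count=0 queue=[T8,T6,T7] holders={T5}
Final holders: {T5} -> T8 not in holders

Answer: no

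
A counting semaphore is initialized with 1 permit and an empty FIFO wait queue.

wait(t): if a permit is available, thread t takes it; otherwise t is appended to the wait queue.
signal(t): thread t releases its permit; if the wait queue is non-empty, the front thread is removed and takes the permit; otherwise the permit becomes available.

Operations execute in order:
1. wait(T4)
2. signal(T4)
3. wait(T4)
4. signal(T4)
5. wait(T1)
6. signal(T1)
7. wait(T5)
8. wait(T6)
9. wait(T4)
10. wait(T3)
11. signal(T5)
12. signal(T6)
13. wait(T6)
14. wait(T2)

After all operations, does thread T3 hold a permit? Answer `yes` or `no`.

Step 1: wait(T4) -> count=0 queue=[] holders={T4}
Step 2: signal(T4) -> count=1 queue=[] holders={none}
Step 3: wait(T4) -> count=0 queue=[] holders={T4}
Step 4: signal(T4) -> count=1 queue=[] holders={none}
Step 5: wait(T1) -> count=0 queue=[] holders={T1}
Step 6: signal(T1) -> count=1 queue=[] holders={none}
Step 7: wait(T5) -> count=0 queue=[] holders={T5}
Step 8: wait(T6) -> count=0 queue=[T6] holders={T5}
Step 9: wait(T4) -> count=0 queue=[T6,T4] holders={T5}
Step 10: wait(T3) -> count=0 queue=[T6,T4,T3] holders={T5}
Step 11: signal(T5) -> count=0 queue=[T4,T3] holders={T6}
Step 12: signal(T6) -> count=0 queue=[T3] holders={T4}
Step 13: wait(T6) -> count=0 queue=[T3,T6] holders={T4}
Step 14: wait(T2) -> count=0 queue=[T3,T6,T2] holders={T4}
Final holders: {T4} -> T3 not in holders

Answer: no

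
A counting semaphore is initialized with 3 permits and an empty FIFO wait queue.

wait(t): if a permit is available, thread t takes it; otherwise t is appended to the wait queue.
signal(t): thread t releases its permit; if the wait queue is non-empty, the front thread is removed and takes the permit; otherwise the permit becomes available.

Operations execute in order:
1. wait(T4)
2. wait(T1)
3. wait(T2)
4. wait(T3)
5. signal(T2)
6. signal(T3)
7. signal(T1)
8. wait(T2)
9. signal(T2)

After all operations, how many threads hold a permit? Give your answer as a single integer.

Answer: 1

Derivation:
Step 1: wait(T4) -> count=2 queue=[] holders={T4}
Step 2: wait(T1) -> count=1 queue=[] holders={T1,T4}
Step 3: wait(T2) -> count=0 queue=[] holders={T1,T2,T4}
Step 4: wait(T3) -> count=0 queue=[T3] holders={T1,T2,T4}
Step 5: signal(T2) -> count=0 queue=[] holders={T1,T3,T4}
Step 6: signal(T3) -> count=1 queue=[] holders={T1,T4}
Step 7: signal(T1) -> count=2 queue=[] holders={T4}
Step 8: wait(T2) -> count=1 queue=[] holders={T2,T4}
Step 9: signal(T2) -> count=2 queue=[] holders={T4}
Final holders: {T4} -> 1 thread(s)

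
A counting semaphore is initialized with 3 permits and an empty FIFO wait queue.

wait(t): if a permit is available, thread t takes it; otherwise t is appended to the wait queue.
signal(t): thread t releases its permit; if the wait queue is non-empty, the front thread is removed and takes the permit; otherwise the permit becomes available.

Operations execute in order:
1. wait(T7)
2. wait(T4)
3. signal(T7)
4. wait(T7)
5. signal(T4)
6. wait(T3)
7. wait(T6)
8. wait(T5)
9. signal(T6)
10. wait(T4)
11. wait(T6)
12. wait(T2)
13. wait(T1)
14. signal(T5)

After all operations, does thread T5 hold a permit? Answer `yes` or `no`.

Answer: no

Derivation:
Step 1: wait(T7) -> count=2 queue=[] holders={T7}
Step 2: wait(T4) -> count=1 queue=[] holders={T4,T7}
Step 3: signal(T7) -> count=2 queue=[] holders={T4}
Step 4: wait(T7) -> count=1 queue=[] holders={T4,T7}
Step 5: signal(T4) -> count=2 queue=[] holders={T7}
Step 6: wait(T3) -> count=1 queue=[] holders={T3,T7}
Step 7: wait(T6) -> count=0 queue=[] holders={T3,T6,T7}
Step 8: wait(T5) -> count=0 queue=[T5] holders={T3,T6,T7}
Step 9: signal(T6) -> count=0 queue=[] holders={T3,T5,T7}
Step 10: wait(T4) -> count=0 queue=[T4] holders={T3,T5,T7}
Step 11: wait(T6) -> count=0 queue=[T4,T6] holders={T3,T5,T7}
Step 12: wait(T2) -> count=0 queue=[T4,T6,T2] holders={T3,T5,T7}
Step 13: wait(T1) -> count=0 queue=[T4,T6,T2,T1] holders={T3,T5,T7}
Step 14: signal(T5) -> count=0 queue=[T6,T2,T1] holders={T3,T4,T7}
Final holders: {T3,T4,T7} -> T5 not in holders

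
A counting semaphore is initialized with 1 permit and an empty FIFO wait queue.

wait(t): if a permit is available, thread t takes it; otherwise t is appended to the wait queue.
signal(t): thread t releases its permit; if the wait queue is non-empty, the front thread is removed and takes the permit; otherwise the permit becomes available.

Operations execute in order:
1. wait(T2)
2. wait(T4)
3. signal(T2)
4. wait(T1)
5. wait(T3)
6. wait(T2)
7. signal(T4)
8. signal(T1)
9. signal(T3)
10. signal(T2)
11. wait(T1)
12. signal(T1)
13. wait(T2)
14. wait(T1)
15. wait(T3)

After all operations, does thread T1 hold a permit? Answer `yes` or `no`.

Step 1: wait(T2) -> count=0 queue=[] holders={T2}
Step 2: wait(T4) -> count=0 queue=[T4] holders={T2}
Step 3: signal(T2) -> count=0 queue=[] holders={T4}
Step 4: wait(T1) -> count=0 queue=[T1] holders={T4}
Step 5: wait(T3) -> count=0 queue=[T1,T3] holders={T4}
Step 6: wait(T2) -> count=0 queue=[T1,T3,T2] holders={T4}
Step 7: signal(T4) -> count=0 queue=[T3,T2] holders={T1}
Step 8: signal(T1) -> count=0 queue=[T2] holders={T3}
Step 9: signal(T3) -> count=0 queue=[] holders={T2}
Step 10: signal(T2) -> count=1 queue=[] holders={none}
Step 11: wait(T1) -> count=0 queue=[] holders={T1}
Step 12: signal(T1) -> count=1 queue=[] holders={none}
Step 13: wait(T2) -> count=0 queue=[] holders={T2}
Step 14: wait(T1) -> count=0 queue=[T1] holders={T2}
Step 15: wait(T3) -> count=0 queue=[T1,T3] holders={T2}
Final holders: {T2} -> T1 not in holders

Answer: no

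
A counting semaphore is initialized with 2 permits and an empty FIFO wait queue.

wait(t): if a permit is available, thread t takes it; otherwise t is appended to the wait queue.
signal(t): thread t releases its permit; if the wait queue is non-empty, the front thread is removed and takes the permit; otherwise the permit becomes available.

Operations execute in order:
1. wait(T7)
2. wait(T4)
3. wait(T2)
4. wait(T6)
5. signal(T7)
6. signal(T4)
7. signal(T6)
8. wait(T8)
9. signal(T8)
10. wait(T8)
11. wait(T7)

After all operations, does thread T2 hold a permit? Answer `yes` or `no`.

Step 1: wait(T7) -> count=1 queue=[] holders={T7}
Step 2: wait(T4) -> count=0 queue=[] holders={T4,T7}
Step 3: wait(T2) -> count=0 queue=[T2] holders={T4,T7}
Step 4: wait(T6) -> count=0 queue=[T2,T6] holders={T4,T7}
Step 5: signal(T7) -> count=0 queue=[T6] holders={T2,T4}
Step 6: signal(T4) -> count=0 queue=[] holders={T2,T6}
Step 7: signal(T6) -> count=1 queue=[] holders={T2}
Step 8: wait(T8) -> count=0 queue=[] holders={T2,T8}
Step 9: signal(T8) -> count=1 queue=[] holders={T2}
Step 10: wait(T8) -> count=0 queue=[] holders={T2,T8}
Step 11: wait(T7) -> count=0 queue=[T7] holders={T2,T8}
Final holders: {T2,T8} -> T2 in holders

Answer: yes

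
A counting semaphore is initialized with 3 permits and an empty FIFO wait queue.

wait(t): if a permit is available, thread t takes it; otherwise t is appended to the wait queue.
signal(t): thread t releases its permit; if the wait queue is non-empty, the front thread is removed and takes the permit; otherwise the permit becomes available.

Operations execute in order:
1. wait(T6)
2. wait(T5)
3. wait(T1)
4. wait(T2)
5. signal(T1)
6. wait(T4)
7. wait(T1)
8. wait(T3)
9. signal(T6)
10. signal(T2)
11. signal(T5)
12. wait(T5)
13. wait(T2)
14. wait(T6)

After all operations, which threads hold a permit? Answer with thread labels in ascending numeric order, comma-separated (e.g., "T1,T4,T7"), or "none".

Answer: T1,T3,T4

Derivation:
Step 1: wait(T6) -> count=2 queue=[] holders={T6}
Step 2: wait(T5) -> count=1 queue=[] holders={T5,T6}
Step 3: wait(T1) -> count=0 queue=[] holders={T1,T5,T6}
Step 4: wait(T2) -> count=0 queue=[T2] holders={T1,T5,T6}
Step 5: signal(T1) -> count=0 queue=[] holders={T2,T5,T6}
Step 6: wait(T4) -> count=0 queue=[T4] holders={T2,T5,T6}
Step 7: wait(T1) -> count=0 queue=[T4,T1] holders={T2,T5,T6}
Step 8: wait(T3) -> count=0 queue=[T4,T1,T3] holders={T2,T5,T6}
Step 9: signal(T6) -> count=0 queue=[T1,T3] holders={T2,T4,T5}
Step 10: signal(T2) -> count=0 queue=[T3] holders={T1,T4,T5}
Step 11: signal(T5) -> count=0 queue=[] holders={T1,T3,T4}
Step 12: wait(T5) -> count=0 queue=[T5] holders={T1,T3,T4}
Step 13: wait(T2) -> count=0 queue=[T5,T2] holders={T1,T3,T4}
Step 14: wait(T6) -> count=0 queue=[T5,T2,T6] holders={T1,T3,T4}
Final holders: T1,T3,T4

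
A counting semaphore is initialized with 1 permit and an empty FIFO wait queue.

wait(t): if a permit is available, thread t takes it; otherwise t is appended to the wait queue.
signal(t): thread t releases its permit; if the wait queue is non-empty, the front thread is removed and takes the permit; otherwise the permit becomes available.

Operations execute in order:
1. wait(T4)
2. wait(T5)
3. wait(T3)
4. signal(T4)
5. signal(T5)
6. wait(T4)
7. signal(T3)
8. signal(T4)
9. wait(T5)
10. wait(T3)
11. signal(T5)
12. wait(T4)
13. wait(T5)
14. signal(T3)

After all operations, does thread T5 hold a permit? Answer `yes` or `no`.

Answer: no

Derivation:
Step 1: wait(T4) -> count=0 queue=[] holders={T4}
Step 2: wait(T5) -> count=0 queue=[T5] holders={T4}
Step 3: wait(T3) -> count=0 queue=[T5,T3] holders={T4}
Step 4: signal(T4) -> count=0 queue=[T3] holders={T5}
Step 5: signal(T5) -> count=0 queue=[] holders={T3}
Step 6: wait(T4) -> count=0 queue=[T4] holders={T3}
Step 7: signal(T3) -> count=0 queue=[] holders={T4}
Step 8: signal(T4) -> count=1 queue=[] holders={none}
Step 9: wait(T5) -> count=0 queue=[] holders={T5}
Step 10: wait(T3) -> count=0 queue=[T3] holders={T5}
Step 11: signal(T5) -> count=0 queue=[] holders={T3}
Step 12: wait(T4) -> count=0 queue=[T4] holders={T3}
Step 13: wait(T5) -> count=0 queue=[T4,T5] holders={T3}
Step 14: signal(T3) -> count=0 queue=[T5] holders={T4}
Final holders: {T4} -> T5 not in holders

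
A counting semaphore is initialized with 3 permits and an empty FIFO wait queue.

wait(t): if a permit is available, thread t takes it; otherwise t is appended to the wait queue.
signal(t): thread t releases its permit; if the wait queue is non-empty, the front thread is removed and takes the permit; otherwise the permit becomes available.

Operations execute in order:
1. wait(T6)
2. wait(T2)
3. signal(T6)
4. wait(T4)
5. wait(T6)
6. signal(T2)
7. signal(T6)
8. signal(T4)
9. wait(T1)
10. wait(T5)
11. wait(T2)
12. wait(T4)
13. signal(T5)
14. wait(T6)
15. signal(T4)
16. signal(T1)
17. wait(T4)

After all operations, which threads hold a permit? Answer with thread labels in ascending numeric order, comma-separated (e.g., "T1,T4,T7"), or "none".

Step 1: wait(T6) -> count=2 queue=[] holders={T6}
Step 2: wait(T2) -> count=1 queue=[] holders={T2,T6}
Step 3: signal(T6) -> count=2 queue=[] holders={T2}
Step 4: wait(T4) -> count=1 queue=[] holders={T2,T4}
Step 5: wait(T6) -> count=0 queue=[] holders={T2,T4,T6}
Step 6: signal(T2) -> count=1 queue=[] holders={T4,T6}
Step 7: signal(T6) -> count=2 queue=[] holders={T4}
Step 8: signal(T4) -> count=3 queue=[] holders={none}
Step 9: wait(T1) -> count=2 queue=[] holders={T1}
Step 10: wait(T5) -> count=1 queue=[] holders={T1,T5}
Step 11: wait(T2) -> count=0 queue=[] holders={T1,T2,T5}
Step 12: wait(T4) -> count=0 queue=[T4] holders={T1,T2,T5}
Step 13: signal(T5) -> count=0 queue=[] holders={T1,T2,T4}
Step 14: wait(T6) -> count=0 queue=[T6] holders={T1,T2,T4}
Step 15: signal(T4) -> count=0 queue=[] holders={T1,T2,T6}
Step 16: signal(T1) -> count=1 queue=[] holders={T2,T6}
Step 17: wait(T4) -> count=0 queue=[] holders={T2,T4,T6}
Final holders: T2,T4,T6

Answer: T2,T4,T6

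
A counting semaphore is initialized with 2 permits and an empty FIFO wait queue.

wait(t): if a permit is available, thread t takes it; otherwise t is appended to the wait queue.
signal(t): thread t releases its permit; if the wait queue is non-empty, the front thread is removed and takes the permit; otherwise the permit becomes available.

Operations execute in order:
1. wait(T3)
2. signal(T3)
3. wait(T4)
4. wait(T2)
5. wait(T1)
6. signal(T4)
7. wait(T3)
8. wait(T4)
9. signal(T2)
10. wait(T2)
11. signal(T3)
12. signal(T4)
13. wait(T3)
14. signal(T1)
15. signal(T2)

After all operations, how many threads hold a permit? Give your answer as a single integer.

Answer: 1

Derivation:
Step 1: wait(T3) -> count=1 queue=[] holders={T3}
Step 2: signal(T3) -> count=2 queue=[] holders={none}
Step 3: wait(T4) -> count=1 queue=[] holders={T4}
Step 4: wait(T2) -> count=0 queue=[] holders={T2,T4}
Step 5: wait(T1) -> count=0 queue=[T1] holders={T2,T4}
Step 6: signal(T4) -> count=0 queue=[] holders={T1,T2}
Step 7: wait(T3) -> count=0 queue=[T3] holders={T1,T2}
Step 8: wait(T4) -> count=0 queue=[T3,T4] holders={T1,T2}
Step 9: signal(T2) -> count=0 queue=[T4] holders={T1,T3}
Step 10: wait(T2) -> count=0 queue=[T4,T2] holders={T1,T3}
Step 11: signal(T3) -> count=0 queue=[T2] holders={T1,T4}
Step 12: signal(T4) -> count=0 queue=[] holders={T1,T2}
Step 13: wait(T3) -> count=0 queue=[T3] holders={T1,T2}
Step 14: signal(T1) -> count=0 queue=[] holders={T2,T3}
Step 15: signal(T2) -> count=1 queue=[] holders={T3}
Final holders: {T3} -> 1 thread(s)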